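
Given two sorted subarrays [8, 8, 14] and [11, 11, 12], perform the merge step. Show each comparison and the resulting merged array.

Merging process:

Compare 8 vs 11: take 8 from left. Merged: [8]
Compare 8 vs 11: take 8 from left. Merged: [8, 8]
Compare 14 vs 11: take 11 from right. Merged: [8, 8, 11]
Compare 14 vs 11: take 11 from right. Merged: [8, 8, 11, 11]
Compare 14 vs 12: take 12 from right. Merged: [8, 8, 11, 11, 12]
Append remaining from left: [14]. Merged: [8, 8, 11, 11, 12, 14]

Final merged array: [8, 8, 11, 11, 12, 14]
Total comparisons: 5

The merged array is [8, 8, 11, 11, 12, 14], requiring 5 comparisons. The merge step runs in O(n) time where n is the total number of elements.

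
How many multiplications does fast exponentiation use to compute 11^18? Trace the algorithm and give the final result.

Computing 11^18 by squaring (build up from 11^1; each line after the first costs one multiplication):

11^1 = 11
11^2 = (11^1)^2 = 11^2 = 121
11^4 = (11^2)^2 = 121^2 = 14641
11^8 = (11^4)^2 = 14641^2 = 214358881
11^9 = 11 * 11^8 = 11 * 214358881 = 2357947691
11^18 = (11^9)^2 = 2357947691^2 = 5559917313492231481

Result: 5559917313492231481
Multiplications needed: 5 (5 lines after 11^1)

11^18 = 5559917313492231481. Using exponentiation by squaring, this requires 5 multiplications. The key idea: if the exponent is even, square the half-power; if odd, multiply by the base once.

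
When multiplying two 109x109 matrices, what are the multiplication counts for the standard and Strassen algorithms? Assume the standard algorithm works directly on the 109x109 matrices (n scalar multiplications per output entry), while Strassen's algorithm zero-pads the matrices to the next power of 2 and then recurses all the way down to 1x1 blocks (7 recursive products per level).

Matrix multiplication for 109x109 matrices:

Strassen's algorithm requires power-of-2 dimensions. Pad 109x109 to 128x128 (next power of 2).

Standard algorithm: 109^3 = 1295029 multiplications
Strassen's algorithm: 7^(log2(128)) = 7^7 = 823543 multiplications
Savings: 1295029 - 823543 = 471486 multiplications

Standard: 1295029 multiplications (109^3). Strassen: 823543 multiplications (7^7, after padding to 128x128). Strassen reduces 8 recursive multiplications to 7 at each level.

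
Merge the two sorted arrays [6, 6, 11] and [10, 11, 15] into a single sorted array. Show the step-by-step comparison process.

Merging process:

Compare 6 vs 10: take 6 from left. Merged: [6]
Compare 6 vs 10: take 6 from left. Merged: [6, 6]
Compare 11 vs 10: take 10 from right. Merged: [6, 6, 10]
Compare 11 vs 11: take 11 from left. Merged: [6, 6, 10, 11]
Append remaining from right: [11, 15]. Merged: [6, 6, 10, 11, 11, 15]

Final merged array: [6, 6, 10, 11, 11, 15]
Total comparisons: 4

The merged array is [6, 6, 10, 11, 11, 15], requiring 4 comparisons. The merge step runs in O(n) time where n is the total number of elements.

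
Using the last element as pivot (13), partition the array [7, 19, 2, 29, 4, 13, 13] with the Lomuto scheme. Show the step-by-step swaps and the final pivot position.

Lomuto partition with pivot = 13:

Initial array: [7, 19, 2, 29, 4, 13, 13]

arr[0]=7 <= 13: swap with position 0, array becomes [7, 19, 2, 29, 4, 13, 13]
arr[1]=19 > 13: no swap
arr[2]=2 <= 13: swap with position 1, array becomes [7, 2, 19, 29, 4, 13, 13]
arr[3]=29 > 13: no swap
arr[4]=4 <= 13: swap with position 2, array becomes [7, 2, 4, 29, 19, 13, 13]
arr[5]=13 <= 13: swap with position 3, array becomes [7, 2, 4, 13, 19, 29, 13]

Place pivot at position 4: [7, 2, 4, 13, 13, 29, 19]
Pivot position: 4

After partitioning with pivot 13, the array becomes [7, 2, 4, 13, 13, 29, 19]. The pivot is placed at index 4. All elements to the left of the pivot are <= 13, and all elements to the right are > 13.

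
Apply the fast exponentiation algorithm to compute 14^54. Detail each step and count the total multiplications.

Computing 14^54 by squaring (build up from 14^1; each line after the first costs one multiplication):

14^1 = 14
14^2 = (14^1)^2 = 14^2 = 196
14^3 = 14 * 14^2 = 14 * 196 = 2744
14^6 = (14^3)^2 = 2744^2 = 7529536
14^12 = (14^6)^2 = 7529536^2 = 56693912375296
14^13 = 14 * 14^12 = 14 * 56693912375296 = 793714773254144
14^26 = (14^13)^2 = 793714773254144^2 = 629983141281877223603213172736
14^27 = 14 * 14^26 = 14 * 629983141281877223603213172736 = 8819763977946281130444984418304
14^54 = (14^27)^2 = 8819763977946281130444984418304^2 = 77788236626678808982722471083604074886584214739573349250236416

Result: 77788236626678808982722471083604074886584214739573349250236416
Multiplications needed: 8 (8 lines after 14^1)

14^54 = 77788236626678808982722471083604074886584214739573349250236416. Using exponentiation by squaring, this requires 8 multiplications. The key idea: if the exponent is even, square the half-power; if odd, multiply by the base once.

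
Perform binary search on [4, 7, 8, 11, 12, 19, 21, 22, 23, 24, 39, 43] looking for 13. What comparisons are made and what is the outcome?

Binary search for 13 in [4, 7, 8, 11, 12, 19, 21, 22, 23, 24, 39, 43]:

lo=0, hi=11, mid=5, arr[mid]=19 -> 19 > 13, search left half
lo=0, hi=4, mid=2, arr[mid]=8 -> 8 < 13, search right half
lo=3, hi=4, mid=3, arr[mid]=11 -> 11 < 13, search right half
lo=4, hi=4, mid=4, arr[mid]=12 -> 12 < 13, search right half
lo=5 > hi=4, target 13 not found

Binary search determines that 13 is not in the array after 4 comparisons. The search space was exhausted without finding the target.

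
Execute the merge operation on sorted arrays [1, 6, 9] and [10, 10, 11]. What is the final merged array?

Merging process:

Compare 1 vs 10: take 1 from left. Merged: [1]
Compare 6 vs 10: take 6 from left. Merged: [1, 6]
Compare 9 vs 10: take 9 from left. Merged: [1, 6, 9]
Append remaining from right: [10, 10, 11]. Merged: [1, 6, 9, 10, 10, 11]

Final merged array: [1, 6, 9, 10, 10, 11]
Total comparisons: 3

The merged array is [1, 6, 9, 10, 10, 11], requiring 3 comparisons. The merge step runs in O(n) time where n is the total number of elements.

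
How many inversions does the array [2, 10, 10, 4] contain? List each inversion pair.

Finding inversions in [2, 10, 10, 4]:

(1, 3): arr[1]=10 > arr[3]=4
(2, 3): arr[2]=10 > arr[3]=4

Total inversions: 2

The array has 2 inversion(s): (1,3), (2,3). Each pair (i,j) satisfies i < j and arr[i] > arr[j].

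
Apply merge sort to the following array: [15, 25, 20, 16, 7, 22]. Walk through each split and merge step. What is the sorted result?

Merge sort trace:

Split: [15, 25, 20, 16, 7, 22] -> [15, 25, 20] and [16, 7, 22]
  Split: [15, 25, 20] -> [15] and [25, 20]
    Split: [25, 20] -> [25] and [20]
    Merge: [25] + [20] -> [20, 25]
  Merge: [15] + [20, 25] -> [15, 20, 25]
  Split: [16, 7, 22] -> [16] and [7, 22]
    Split: [7, 22] -> [7] and [22]
    Merge: [7] + [22] -> [7, 22]
  Merge: [16] + [7, 22] -> [7, 16, 22]
Merge: [15, 20, 25] + [7, 16, 22] -> [7, 15, 16, 20, 22, 25]

Final sorted array: [7, 15, 16, 20, 22, 25]

The merge sort proceeds by recursively splitting the array and merging sorted halves.
After all merges, the sorted array is [7, 15, 16, 20, 22, 25].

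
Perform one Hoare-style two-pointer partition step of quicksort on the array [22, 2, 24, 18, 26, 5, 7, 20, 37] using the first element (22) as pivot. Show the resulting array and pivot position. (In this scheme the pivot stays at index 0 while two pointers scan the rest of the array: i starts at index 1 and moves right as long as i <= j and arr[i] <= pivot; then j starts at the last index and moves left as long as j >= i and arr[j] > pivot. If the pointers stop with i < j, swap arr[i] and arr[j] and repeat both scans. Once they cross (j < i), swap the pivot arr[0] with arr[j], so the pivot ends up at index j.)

Hoare-style two-pointer partition with pivot = 22:

Initial array: [22, 2, 24, 18, 26, 5, 7, 20, 37]

Pointers start at i = 1, j = 8.
i stops at index 2 (arr[2]=24 > 22), j stops at index 7 (arr[7]=20 <= 22): swap arr[2] and arr[7], array becomes [22, 2, 20, 18, 26, 5, 7, 24, 37]
i stops at index 4 (arr[4]=26 > 22), j stops at index 6 (arr[6]=7 <= 22): swap arr[4] and arr[6], array becomes [22, 2, 20, 18, 7, 5, 26, 24, 37]
i ends at 6, j ends at 5: the pointers have crossed (j < i), so scanning stops.

Swap pivot arr[0] with arr[5] to place pivot at position 5: [5, 2, 20, 18, 7, 22, 26, 24, 37]
Pivot position: 5

After partitioning with pivot 22, the array becomes [5, 2, 20, 18, 7, 22, 26, 24, 37]. The pivot is placed at index 5. All elements to the left of the pivot are <= 22, and all elements to the right are > 22.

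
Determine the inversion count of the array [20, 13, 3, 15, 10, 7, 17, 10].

Finding inversions in [20, 13, 3, 15, 10, 7, 17, 10]:

(0, 1): arr[0]=20 > arr[1]=13
(0, 2): arr[0]=20 > arr[2]=3
(0, 3): arr[0]=20 > arr[3]=15
(0, 4): arr[0]=20 > arr[4]=10
(0, 5): arr[0]=20 > arr[5]=7
(0, 6): arr[0]=20 > arr[6]=17
(0, 7): arr[0]=20 > arr[7]=10
(1, 2): arr[1]=13 > arr[2]=3
(1, 4): arr[1]=13 > arr[4]=10
(1, 5): arr[1]=13 > arr[5]=7
(1, 7): arr[1]=13 > arr[7]=10
(3, 4): arr[3]=15 > arr[4]=10
(3, 5): arr[3]=15 > arr[5]=7
(3, 7): arr[3]=15 > arr[7]=10
(4, 5): arr[4]=10 > arr[5]=7
(6, 7): arr[6]=17 > arr[7]=10

Total inversions: 16

The array has 16 inversion(s): (0,1), (0,2), (0,3), (0,4), (0,5), (0,6), (0,7), (1,2), (1,4), (1,5), (1,7), (3,4), (3,5), (3,7), (4,5), (6,7). Each pair (i,j) satisfies i < j and arr[i] > arr[j].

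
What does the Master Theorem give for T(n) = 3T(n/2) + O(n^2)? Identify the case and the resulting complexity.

Master Theorem for T(n) = 3T(n/2) + O(n^2):

a = 3, b = 2, c = 2
log_b(a) = log_2(3) = 1.5850

Case 3: c = 2 > log_2(3) = 1.5850
T(n) = O(n^2) = O(n^2)

For T(n) = 3T(n/2) + O(n^2): log_2(3) = 1.5850. This is Case 3 of the Master Theorem (c > log_b(a), work dominated by root), giving O(n^2).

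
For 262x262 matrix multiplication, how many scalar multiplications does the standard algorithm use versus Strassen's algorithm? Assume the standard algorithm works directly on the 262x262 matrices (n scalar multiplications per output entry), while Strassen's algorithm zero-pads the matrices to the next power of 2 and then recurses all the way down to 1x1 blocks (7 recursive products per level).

Matrix multiplication for 262x262 matrices:

Strassen's algorithm requires power-of-2 dimensions. Pad 262x262 to 512x512 (next power of 2).

Standard algorithm: 262^3 = 17984728 multiplications
Strassen's algorithm: 7^(log2(512)) = 7^9 = 40353607 multiplications
Difference: 17984728 - 40353607 = -22368879 (Strassen uses MORE here due to padding overhead — for small or just-over-power-of-2 n, padding can outweigh the per-level savings)

Standard: 17984728 multiplications (262^3). Strassen: 40353607 multiplications (7^9, after padding to 512x512). Strassen reduces 8 recursive multiplications to 7 at each level.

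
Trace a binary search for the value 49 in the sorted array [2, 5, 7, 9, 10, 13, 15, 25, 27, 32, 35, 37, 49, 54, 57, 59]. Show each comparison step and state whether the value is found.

Binary search for 49 in [2, 5, 7, 9, 10, 13, 15, 25, 27, 32, 35, 37, 49, 54, 57, 59]:

lo=0, hi=15, mid=7, arr[mid]=25 -> 25 < 49, search right half
lo=8, hi=15, mid=11, arr[mid]=37 -> 37 < 49, search right half
lo=12, hi=15, mid=13, arr[mid]=54 -> 54 > 49, search left half
lo=12, hi=12, mid=12, arr[mid]=49 -> Found target at index 12!

Binary search finds 49 at index 12 after 4 comparisons. The search repeatedly halves the search space by comparing with the middle element.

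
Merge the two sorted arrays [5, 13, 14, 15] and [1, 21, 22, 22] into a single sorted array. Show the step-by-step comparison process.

Merging process:

Compare 5 vs 1: take 1 from right. Merged: [1]
Compare 5 vs 21: take 5 from left. Merged: [1, 5]
Compare 13 vs 21: take 13 from left. Merged: [1, 5, 13]
Compare 14 vs 21: take 14 from left. Merged: [1, 5, 13, 14]
Compare 15 vs 21: take 15 from left. Merged: [1, 5, 13, 14, 15]
Append remaining from right: [21, 22, 22]. Merged: [1, 5, 13, 14, 15, 21, 22, 22]

Final merged array: [1, 5, 13, 14, 15, 21, 22, 22]
Total comparisons: 5

The merged array is [1, 5, 13, 14, 15, 21, 22, 22], requiring 5 comparisons. The merge step runs in O(n) time where n is the total number of elements.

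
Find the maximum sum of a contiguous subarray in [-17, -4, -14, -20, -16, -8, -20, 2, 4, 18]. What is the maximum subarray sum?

Using Kadane's algorithm on [-17, -4, -14, -20, -16, -8, -20, 2, 4, 18]:

Scanning through the array:
Position 1 (value -4): max_ending_here = -4, max_so_far = -4
Position 2 (value -14): max_ending_here = -14, max_so_far = -4
Position 3 (value -20): max_ending_here = -20, max_so_far = -4
Position 4 (value -16): max_ending_here = -16, max_so_far = -4
Position 5 (value -8): max_ending_here = -8, max_so_far = -4
Position 6 (value -20): max_ending_here = -20, max_so_far = -4
Position 7 (value 2): max_ending_here = 2, max_so_far = 2
Position 8 (value 4): max_ending_here = 6, max_so_far = 6
Position 9 (value 18): max_ending_here = 24, max_so_far = 24

Maximum subarray: [2, 4, 18]
Maximum sum: 24

The maximum subarray is [2, 4, 18] with sum 24. This subarray runs from index 7 to index 9.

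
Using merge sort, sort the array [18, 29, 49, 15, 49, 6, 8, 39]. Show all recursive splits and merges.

Merge sort trace:

Split: [18, 29, 49, 15, 49, 6, 8, 39] -> [18, 29, 49, 15] and [49, 6, 8, 39]
  Split: [18, 29, 49, 15] -> [18, 29] and [49, 15]
    Split: [18, 29] -> [18] and [29]
    Merge: [18] + [29] -> [18, 29]
    Split: [49, 15] -> [49] and [15]
    Merge: [49] + [15] -> [15, 49]
  Merge: [18, 29] + [15, 49] -> [15, 18, 29, 49]
  Split: [49, 6, 8, 39] -> [49, 6] and [8, 39]
    Split: [49, 6] -> [49] and [6]
    Merge: [49] + [6] -> [6, 49]
    Split: [8, 39] -> [8] and [39]
    Merge: [8] + [39] -> [8, 39]
  Merge: [6, 49] + [8, 39] -> [6, 8, 39, 49]
Merge: [15, 18, 29, 49] + [6, 8, 39, 49] -> [6, 8, 15, 18, 29, 39, 49, 49]

Final sorted array: [6, 8, 15, 18, 29, 39, 49, 49]

The merge sort proceeds by recursively splitting the array and merging sorted halves.
After all merges, the sorted array is [6, 8, 15, 18, 29, 39, 49, 49].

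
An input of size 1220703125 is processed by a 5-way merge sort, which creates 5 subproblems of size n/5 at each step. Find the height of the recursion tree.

For divide and conquer with division factor 5:

Problem sizes at each level:
Level 0: 1220703125
Level 1: 244140625
Level 2: 48828125
Level 3: 9765625
Level 4: 1953125
Level 5: 390625
Level 6: 78125
Level 7: 15625
Level 8: 3125
Level 9: 625
Level 10: 125
Level 11: 25
Level 12: 5
Level 13: 1

The root is level 0 and the size-1 base case is level 13 (the tree spans levels 0 through 13, i.e. 14 levels counting the root), so the depth is the number of divisions: log_5(1220703125) = 13

The recursion tree depth is log_5(1220703125) = 13. At each level, the problem size is divided by 5, so it takes 13 divisions to reduce to a base case of size 1. The algorithm makes 5 recursive calls at each level.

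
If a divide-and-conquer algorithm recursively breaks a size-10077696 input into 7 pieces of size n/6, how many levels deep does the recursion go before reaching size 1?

For divide and conquer with division factor 6:

Problem sizes at each level:
Level 0: 10077696
Level 1: 1679616
Level 2: 279936
Level 3: 46656
Level 4: 7776
Level 5: 1296
Level 6: 216
Level 7: 36
Level 8: 6
Level 9: 1

The root is level 0 and the size-1 base case is level 9 (the tree spans levels 0 through 9, i.e. 10 levels counting the root), so the depth is the number of divisions: log_6(10077696) = 9

The recursion tree depth is log_6(10077696) = 9. At each level, the problem size is divided by 6, so it takes 9 divisions to reduce to a base case of size 1. The algorithm makes 7 recursive calls at each level.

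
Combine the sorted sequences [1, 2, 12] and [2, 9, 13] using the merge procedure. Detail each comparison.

Merging process:

Compare 1 vs 2: take 1 from left. Merged: [1]
Compare 2 vs 2: take 2 from left. Merged: [1, 2]
Compare 12 vs 2: take 2 from right. Merged: [1, 2, 2]
Compare 12 vs 9: take 9 from right. Merged: [1, 2, 2, 9]
Compare 12 vs 13: take 12 from left. Merged: [1, 2, 2, 9, 12]
Append remaining from right: [13]. Merged: [1, 2, 2, 9, 12, 13]

Final merged array: [1, 2, 2, 9, 12, 13]
Total comparisons: 5

The merged array is [1, 2, 2, 9, 12, 13], requiring 5 comparisons. The merge step runs in O(n) time where n is the total number of elements.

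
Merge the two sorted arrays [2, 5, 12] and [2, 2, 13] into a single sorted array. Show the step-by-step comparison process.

Merging process:

Compare 2 vs 2: take 2 from left. Merged: [2]
Compare 5 vs 2: take 2 from right. Merged: [2, 2]
Compare 5 vs 2: take 2 from right. Merged: [2, 2, 2]
Compare 5 vs 13: take 5 from left. Merged: [2, 2, 2, 5]
Compare 12 vs 13: take 12 from left. Merged: [2, 2, 2, 5, 12]
Append remaining from right: [13]. Merged: [2, 2, 2, 5, 12, 13]

Final merged array: [2, 2, 2, 5, 12, 13]
Total comparisons: 5

The merged array is [2, 2, 2, 5, 12, 13], requiring 5 comparisons. The merge step runs in O(n) time where n is the total number of elements.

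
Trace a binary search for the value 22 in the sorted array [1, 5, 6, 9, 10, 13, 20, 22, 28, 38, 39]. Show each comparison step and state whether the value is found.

Binary search for 22 in [1, 5, 6, 9, 10, 13, 20, 22, 28, 38, 39]:

lo=0, hi=10, mid=5, arr[mid]=13 -> 13 < 22, search right half
lo=6, hi=10, mid=8, arr[mid]=28 -> 28 > 22, search left half
lo=6, hi=7, mid=6, arr[mid]=20 -> 20 < 22, search right half
lo=7, hi=7, mid=7, arr[mid]=22 -> Found target at index 7!

Binary search finds 22 at index 7 after 4 comparisons. The search repeatedly halves the search space by comparing with the middle element.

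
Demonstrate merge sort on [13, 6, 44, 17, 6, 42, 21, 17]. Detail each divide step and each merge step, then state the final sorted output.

Merge sort trace:

Split: [13, 6, 44, 17, 6, 42, 21, 17] -> [13, 6, 44, 17] and [6, 42, 21, 17]
  Split: [13, 6, 44, 17] -> [13, 6] and [44, 17]
    Split: [13, 6] -> [13] and [6]
    Merge: [13] + [6] -> [6, 13]
    Split: [44, 17] -> [44] and [17]
    Merge: [44] + [17] -> [17, 44]
  Merge: [6, 13] + [17, 44] -> [6, 13, 17, 44]
  Split: [6, 42, 21, 17] -> [6, 42] and [21, 17]
    Split: [6, 42] -> [6] and [42]
    Merge: [6] + [42] -> [6, 42]
    Split: [21, 17] -> [21] and [17]
    Merge: [21] + [17] -> [17, 21]
  Merge: [6, 42] + [17, 21] -> [6, 17, 21, 42]
Merge: [6, 13, 17, 44] + [6, 17, 21, 42] -> [6, 6, 13, 17, 17, 21, 42, 44]

Final sorted array: [6, 6, 13, 17, 17, 21, 42, 44]

The merge sort proceeds by recursively splitting the array and merging sorted halves.
After all merges, the sorted array is [6, 6, 13, 17, 17, 21, 42, 44].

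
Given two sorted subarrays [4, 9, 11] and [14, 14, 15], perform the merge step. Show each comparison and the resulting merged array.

Merging process:

Compare 4 vs 14: take 4 from left. Merged: [4]
Compare 9 vs 14: take 9 from left. Merged: [4, 9]
Compare 11 vs 14: take 11 from left. Merged: [4, 9, 11]
Append remaining from right: [14, 14, 15]. Merged: [4, 9, 11, 14, 14, 15]

Final merged array: [4, 9, 11, 14, 14, 15]
Total comparisons: 3

The merged array is [4, 9, 11, 14, 14, 15], requiring 3 comparisons. The merge step runs in O(n) time where n is the total number of elements.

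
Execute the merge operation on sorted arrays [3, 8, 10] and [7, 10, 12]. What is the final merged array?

Merging process:

Compare 3 vs 7: take 3 from left. Merged: [3]
Compare 8 vs 7: take 7 from right. Merged: [3, 7]
Compare 8 vs 10: take 8 from left. Merged: [3, 7, 8]
Compare 10 vs 10: take 10 from left. Merged: [3, 7, 8, 10]
Append remaining from right: [10, 12]. Merged: [3, 7, 8, 10, 10, 12]

Final merged array: [3, 7, 8, 10, 10, 12]
Total comparisons: 4

The merged array is [3, 7, 8, 10, 10, 12], requiring 4 comparisons. The merge step runs in O(n) time where n is the total number of elements.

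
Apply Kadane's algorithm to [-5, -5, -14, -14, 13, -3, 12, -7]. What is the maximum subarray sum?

Using Kadane's algorithm on [-5, -5, -14, -14, 13, -3, 12, -7]:

Scanning through the array:
Position 1 (value -5): max_ending_here = -5, max_so_far = -5
Position 2 (value -14): max_ending_here = -14, max_so_far = -5
Position 3 (value -14): max_ending_here = -14, max_so_far = -5
Position 4 (value 13): max_ending_here = 13, max_so_far = 13
Position 5 (value -3): max_ending_here = 10, max_so_far = 13
Position 6 (value 12): max_ending_here = 22, max_so_far = 22
Position 7 (value -7): max_ending_here = 15, max_so_far = 22

Maximum subarray: [13, -3, 12]
Maximum sum: 22

The maximum subarray is [13, -3, 12] with sum 22. This subarray runs from index 4 to index 6.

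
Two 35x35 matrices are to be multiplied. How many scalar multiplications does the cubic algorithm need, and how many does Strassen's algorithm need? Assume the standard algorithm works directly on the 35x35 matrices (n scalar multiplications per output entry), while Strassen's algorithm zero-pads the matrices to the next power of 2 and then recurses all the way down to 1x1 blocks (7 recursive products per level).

Matrix multiplication for 35x35 matrices:

Strassen's algorithm requires power-of-2 dimensions. Pad 35x35 to 64x64 (next power of 2).

Standard algorithm: 35^3 = 42875 multiplications
Strassen's algorithm: 7^(log2(64)) = 7^6 = 117649 multiplications
Difference: 42875 - 117649 = -74774 (Strassen uses MORE here due to padding overhead — for small or just-over-power-of-2 n, padding can outweigh the per-level savings)

Standard: 42875 multiplications (35^3). Strassen: 117649 multiplications (7^6, after padding to 64x64). Strassen reduces 8 recursive multiplications to 7 at each level.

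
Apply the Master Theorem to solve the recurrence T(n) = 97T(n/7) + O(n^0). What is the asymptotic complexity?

Master Theorem for T(n) = 97T(n/7) + O(n^0):

a = 97, b = 7, c = 0
log_b(a) = log_7(97) = 2.3509

Case 1: c = 0 < log_7(97) = 2.3509
T(n) = O(n^(log_7 97))

For T(n) = 97T(n/7) + O(n^0): log_7(97) = 2.3509. This is Case 1 of the Master Theorem (c < log_b(a), work dominated by leaves), giving O(n^(log_7 97)).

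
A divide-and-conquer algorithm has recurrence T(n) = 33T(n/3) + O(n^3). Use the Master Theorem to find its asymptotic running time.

Master Theorem for T(n) = 33T(n/3) + O(n^3):

a = 33, b = 3, c = 3
log_b(a) = log_3(33) = 3.1827

Case 1: c = 3 < log_3(33) = 3.1827
T(n) = O(n^(log_3 33))

For T(n) = 33T(n/3) + O(n^3): log_3(33) = 3.1827. This is Case 1 of the Master Theorem (c < log_b(a), work dominated by leaves), giving O(n^(log_3 33)).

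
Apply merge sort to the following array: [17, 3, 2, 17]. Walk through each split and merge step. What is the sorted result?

Merge sort trace:

Split: [17, 3, 2, 17] -> [17, 3] and [2, 17]
  Split: [17, 3] -> [17] and [3]
  Merge: [17] + [3] -> [3, 17]
  Split: [2, 17] -> [2] and [17]
  Merge: [2] + [17] -> [2, 17]
Merge: [3, 17] + [2, 17] -> [2, 3, 17, 17]

Final sorted array: [2, 3, 17, 17]

The merge sort proceeds by recursively splitting the array and merging sorted halves.
After all merges, the sorted array is [2, 3, 17, 17].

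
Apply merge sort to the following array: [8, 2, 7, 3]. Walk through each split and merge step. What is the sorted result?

Merge sort trace:

Split: [8, 2, 7, 3] -> [8, 2] and [7, 3]
  Split: [8, 2] -> [8] and [2]
  Merge: [8] + [2] -> [2, 8]
  Split: [7, 3] -> [7] and [3]
  Merge: [7] + [3] -> [3, 7]
Merge: [2, 8] + [3, 7] -> [2, 3, 7, 8]

Final sorted array: [2, 3, 7, 8]

The merge sort proceeds by recursively splitting the array and merging sorted halves.
After all merges, the sorted array is [2, 3, 7, 8].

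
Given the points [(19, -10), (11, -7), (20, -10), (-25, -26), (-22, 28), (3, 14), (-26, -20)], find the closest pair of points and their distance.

Computing all pairwise distances among 7 points:

d((19, -10), (11, -7)) = 8.544
d((19, -10), (20, -10)) = 1.0 <-- minimum
d((19, -10), (-25, -26)) = 46.8188
d((19, -10), (-22, 28)) = 55.9017
d((19, -10), (3, 14)) = 28.8444
d((19, -10), (-26, -20)) = 46.0977
d((11, -7), (20, -10)) = 9.4868
d((11, -7), (-25, -26)) = 40.7063
d((11, -7), (-22, 28)) = 48.1041
d((11, -7), (3, 14)) = 22.4722
d((11, -7), (-26, -20)) = 39.2173
d((20, -10), (-25, -26)) = 47.7598
d((20, -10), (-22, 28)) = 56.6392
d((20, -10), (3, 14)) = 29.4109
d((20, -10), (-26, -20)) = 47.0744
d((-25, -26), (-22, 28)) = 54.0833
d((-25, -26), (3, 14)) = 48.8262
d((-25, -26), (-26, -20)) = 6.0828
d((-22, 28), (3, 14)) = 28.6531
d((-22, 28), (-26, -20)) = 48.1664
d((3, 14), (-26, -20)) = 44.6878

Closest pair: (19, -10) and (20, -10) with distance 1.0

The closest pair is (19, -10) and (20, -10) with Euclidean distance 1.0. For 7 points, brute-force pairwise comparison is shown above. For large n, the divide-and-conquer algorithm (sort by x, recurse on halves, check the dividing strip) achieves O(n log n).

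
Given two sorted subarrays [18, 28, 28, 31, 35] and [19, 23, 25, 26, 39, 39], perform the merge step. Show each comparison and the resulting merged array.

Merging process:

Compare 18 vs 19: take 18 from left. Merged: [18]
Compare 28 vs 19: take 19 from right. Merged: [18, 19]
Compare 28 vs 23: take 23 from right. Merged: [18, 19, 23]
Compare 28 vs 25: take 25 from right. Merged: [18, 19, 23, 25]
Compare 28 vs 26: take 26 from right. Merged: [18, 19, 23, 25, 26]
Compare 28 vs 39: take 28 from left. Merged: [18, 19, 23, 25, 26, 28]
Compare 28 vs 39: take 28 from left. Merged: [18, 19, 23, 25, 26, 28, 28]
Compare 31 vs 39: take 31 from left. Merged: [18, 19, 23, 25, 26, 28, 28, 31]
Compare 35 vs 39: take 35 from left. Merged: [18, 19, 23, 25, 26, 28, 28, 31, 35]
Append remaining from right: [39, 39]. Merged: [18, 19, 23, 25, 26, 28, 28, 31, 35, 39, 39]

Final merged array: [18, 19, 23, 25, 26, 28, 28, 31, 35, 39, 39]
Total comparisons: 9

The merged array is [18, 19, 23, 25, 26, 28, 28, 31, 35, 39, 39], requiring 9 comparisons. The merge step runs in O(n) time where n is the total number of elements.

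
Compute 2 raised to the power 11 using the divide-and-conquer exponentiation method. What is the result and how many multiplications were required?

Computing 2^11 by squaring (build up from 2^1; each line after the first costs one multiplication):

2^1 = 2
2^2 = (2^1)^2 = 2^2 = 4
2^4 = (2^2)^2 = 4^2 = 16
2^5 = 2 * 2^4 = 2 * 16 = 32
2^10 = (2^5)^2 = 32^2 = 1024
2^11 = 2 * 2^10 = 2 * 1024 = 2048

Result: 2048
Multiplications needed: 5 (5 lines after 2^1)

2^11 = 2048. Using exponentiation by squaring, this requires 5 multiplications. The key idea: if the exponent is even, square the half-power; if odd, multiply by the base once.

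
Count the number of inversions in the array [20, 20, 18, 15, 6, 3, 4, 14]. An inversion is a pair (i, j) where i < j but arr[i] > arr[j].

Finding inversions in [20, 20, 18, 15, 6, 3, 4, 14]:

(0, 2): arr[0]=20 > arr[2]=18
(0, 3): arr[0]=20 > arr[3]=15
(0, 4): arr[0]=20 > arr[4]=6
(0, 5): arr[0]=20 > arr[5]=3
(0, 6): arr[0]=20 > arr[6]=4
(0, 7): arr[0]=20 > arr[7]=14
(1, 2): arr[1]=20 > arr[2]=18
(1, 3): arr[1]=20 > arr[3]=15
(1, 4): arr[1]=20 > arr[4]=6
(1, 5): arr[1]=20 > arr[5]=3
(1, 6): arr[1]=20 > arr[6]=4
(1, 7): arr[1]=20 > arr[7]=14
(2, 3): arr[2]=18 > arr[3]=15
(2, 4): arr[2]=18 > arr[4]=6
(2, 5): arr[2]=18 > arr[5]=3
(2, 6): arr[2]=18 > arr[6]=4
(2, 7): arr[2]=18 > arr[7]=14
(3, 4): arr[3]=15 > arr[4]=6
(3, 5): arr[3]=15 > arr[5]=3
(3, 6): arr[3]=15 > arr[6]=4
(3, 7): arr[3]=15 > arr[7]=14
(4, 5): arr[4]=6 > arr[5]=3
(4, 6): arr[4]=6 > arr[6]=4

Total inversions: 23

The array has 23 inversion(s): (0,2), (0,3), (0,4), (0,5), (0,6), (0,7), (1,2), (1,3), (1,4), (1,5), (1,6), (1,7), (2,3), (2,4), (2,5), (2,6), (2,7), (3,4), (3,5), (3,6), (3,7), (4,5), (4,6). Each pair (i,j) satisfies i < j and arr[i] > arr[j].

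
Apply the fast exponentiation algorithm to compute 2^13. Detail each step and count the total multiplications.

Computing 2^13 by squaring (build up from 2^1; each line after the first costs one multiplication):

2^1 = 2
2^2 = (2^1)^2 = 2^2 = 4
2^3 = 2 * 2^2 = 2 * 4 = 8
2^6 = (2^3)^2 = 8^2 = 64
2^12 = (2^6)^2 = 64^2 = 4096
2^13 = 2 * 2^12 = 2 * 4096 = 8192

Result: 8192
Multiplications needed: 5 (5 lines after 2^1)

2^13 = 8192. Using exponentiation by squaring, this requires 5 multiplications. The key idea: if the exponent is even, square the half-power; if odd, multiply by the base once.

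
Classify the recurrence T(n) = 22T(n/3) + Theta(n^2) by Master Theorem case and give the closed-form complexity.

Master Theorem for T(n) = 22T(n/3) + O(n^2):

a = 22, b = 3, c = 2
log_b(a) = log_3(22) = 2.8136

Case 1: c = 2 < log_3(22) = 2.8136
T(n) = O(n^(log_3 22))

For T(n) = 22T(n/3) + O(n^2): log_3(22) = 2.8136. This is Case 1 of the Master Theorem (c < log_b(a), work dominated by leaves), giving O(n^(log_3 22)).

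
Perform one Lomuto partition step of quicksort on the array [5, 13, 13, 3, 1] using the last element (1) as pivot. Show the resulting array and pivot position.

Lomuto partition with pivot = 1:

Initial array: [5, 13, 13, 3, 1]

arr[0]=5 > 1: no swap
arr[1]=13 > 1: no swap
arr[2]=13 > 1: no swap
arr[3]=3 > 1: no swap

Place pivot at position 0: [1, 13, 13, 3, 5]
Pivot position: 0

After partitioning with pivot 1, the array becomes [1, 13, 13, 3, 5]. The pivot is placed at index 0. All elements to the left of the pivot are <= 1, and all elements to the right are > 1.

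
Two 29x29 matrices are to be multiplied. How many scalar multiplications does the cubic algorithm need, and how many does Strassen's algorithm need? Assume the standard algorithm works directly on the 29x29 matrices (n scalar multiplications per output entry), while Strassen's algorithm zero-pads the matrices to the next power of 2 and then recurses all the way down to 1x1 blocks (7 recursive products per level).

Matrix multiplication for 29x29 matrices:

Strassen's algorithm requires power-of-2 dimensions. Pad 29x29 to 32x32 (next power of 2).

Standard algorithm: 29^3 = 24389 multiplications
Strassen's algorithm: 7^(log2(32)) = 7^5 = 16807 multiplications
Savings: 24389 - 16807 = 7582 multiplications

Standard: 24389 multiplications (29^3). Strassen: 16807 multiplications (7^5, after padding to 32x32). Strassen reduces 8 recursive multiplications to 7 at each level.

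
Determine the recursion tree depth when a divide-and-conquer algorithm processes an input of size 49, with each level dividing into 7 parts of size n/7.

For divide and conquer with division factor 7:

Problem sizes at each level:
Level 0: 49
Level 1: 7
Level 2: 1

The root is level 0 and the size-1 base case is level 2 (the tree spans levels 0 through 2, i.e. 3 levels counting the root), so the depth is the number of divisions: log_7(49) = 2

The recursion tree depth is log_7(49) = 2. At each level, the problem size is divided by 7, so it takes 2 divisions to reduce to a base case of size 1. The algorithm makes 7 recursive calls at each level.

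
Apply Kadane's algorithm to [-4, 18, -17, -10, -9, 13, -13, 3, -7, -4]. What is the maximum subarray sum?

Using Kadane's algorithm on [-4, 18, -17, -10, -9, 13, -13, 3, -7, -4]:

Scanning through the array:
Position 1 (value 18): max_ending_here = 18, max_so_far = 18
Position 2 (value -17): max_ending_here = 1, max_so_far = 18
Position 3 (value -10): max_ending_here = -9, max_so_far = 18
Position 4 (value -9): max_ending_here = -9, max_so_far = 18
Position 5 (value 13): max_ending_here = 13, max_so_far = 18
Position 6 (value -13): max_ending_here = 0, max_so_far = 18
Position 7 (value 3): max_ending_here = 3, max_so_far = 18
Position 8 (value -7): max_ending_here = -4, max_so_far = 18
Position 9 (value -4): max_ending_here = -4, max_so_far = 18

Maximum subarray: [18]
Maximum sum: 18

The maximum subarray is [18] with sum 18. This subarray runs from index 1 to index 1.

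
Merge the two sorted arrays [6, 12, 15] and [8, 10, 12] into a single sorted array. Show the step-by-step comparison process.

Merging process:

Compare 6 vs 8: take 6 from left. Merged: [6]
Compare 12 vs 8: take 8 from right. Merged: [6, 8]
Compare 12 vs 10: take 10 from right. Merged: [6, 8, 10]
Compare 12 vs 12: take 12 from left. Merged: [6, 8, 10, 12]
Compare 15 vs 12: take 12 from right. Merged: [6, 8, 10, 12, 12]
Append remaining from left: [15]. Merged: [6, 8, 10, 12, 12, 15]

Final merged array: [6, 8, 10, 12, 12, 15]
Total comparisons: 5

The merged array is [6, 8, 10, 12, 12, 15], requiring 5 comparisons. The merge step runs in O(n) time where n is the total number of elements.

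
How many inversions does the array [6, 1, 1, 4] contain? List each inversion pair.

Finding inversions in [6, 1, 1, 4]:

(0, 1): arr[0]=6 > arr[1]=1
(0, 2): arr[0]=6 > arr[2]=1
(0, 3): arr[0]=6 > arr[3]=4

Total inversions: 3

The array has 3 inversion(s): (0,1), (0,2), (0,3). Each pair (i,j) satisfies i < j and arr[i] > arr[j].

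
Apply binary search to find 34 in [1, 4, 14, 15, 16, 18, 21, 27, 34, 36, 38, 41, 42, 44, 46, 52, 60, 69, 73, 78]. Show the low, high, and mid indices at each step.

Binary search for 34 in [1, 4, 14, 15, 16, 18, 21, 27, 34, 36, 38, 41, 42, 44, 46, 52, 60, 69, 73, 78]:

lo=0, hi=19, mid=9, arr[mid]=36 -> 36 > 34, search left half
lo=0, hi=8, mid=4, arr[mid]=16 -> 16 < 34, search right half
lo=5, hi=8, mid=6, arr[mid]=21 -> 21 < 34, search right half
lo=7, hi=8, mid=7, arr[mid]=27 -> 27 < 34, search right half
lo=8, hi=8, mid=8, arr[mid]=34 -> Found target at index 8!

Binary search finds 34 at index 8 after 5 comparisons. The search repeatedly halves the search space by comparing with the middle element.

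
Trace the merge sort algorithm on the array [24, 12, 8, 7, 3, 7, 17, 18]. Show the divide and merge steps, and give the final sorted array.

Merge sort trace:

Split: [24, 12, 8, 7, 3, 7, 17, 18] -> [24, 12, 8, 7] and [3, 7, 17, 18]
  Split: [24, 12, 8, 7] -> [24, 12] and [8, 7]
    Split: [24, 12] -> [24] and [12]
    Merge: [24] + [12] -> [12, 24]
    Split: [8, 7] -> [8] and [7]
    Merge: [8] + [7] -> [7, 8]
  Merge: [12, 24] + [7, 8] -> [7, 8, 12, 24]
  Split: [3, 7, 17, 18] -> [3, 7] and [17, 18]
    Split: [3, 7] -> [3] and [7]
    Merge: [3] + [7] -> [3, 7]
    Split: [17, 18] -> [17] and [18]
    Merge: [17] + [18] -> [17, 18]
  Merge: [3, 7] + [17, 18] -> [3, 7, 17, 18]
Merge: [7, 8, 12, 24] + [3, 7, 17, 18] -> [3, 7, 7, 8, 12, 17, 18, 24]

Final sorted array: [3, 7, 7, 8, 12, 17, 18, 24]

The merge sort proceeds by recursively splitting the array and merging sorted halves.
After all merges, the sorted array is [3, 7, 7, 8, 12, 17, 18, 24].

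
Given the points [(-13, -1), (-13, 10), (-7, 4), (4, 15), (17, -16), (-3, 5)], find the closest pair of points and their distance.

Computing all pairwise distances among 6 points:

d((-13, -1), (-13, 10)) = 11.0
d((-13, -1), (-7, 4)) = 7.8102
d((-13, -1), (4, 15)) = 23.3452
d((-13, -1), (17, -16)) = 33.541
d((-13, -1), (-3, 5)) = 11.6619
d((-13, 10), (-7, 4)) = 8.4853
d((-13, 10), (4, 15)) = 17.72
d((-13, 10), (17, -16)) = 39.6989
d((-13, 10), (-3, 5)) = 11.1803
d((-7, 4), (4, 15)) = 15.5563
d((-7, 4), (17, -16)) = 31.241
d((-7, 4), (-3, 5)) = 4.1231 <-- minimum
d((4, 15), (17, -16)) = 33.6155
d((4, 15), (-3, 5)) = 12.2066
d((17, -16), (-3, 5)) = 29.0

Closest pair: (-7, 4) and (-3, 5) with distance 4.1231

The closest pair is (-7, 4) and (-3, 5) with Euclidean distance 4.1231. For 6 points, brute-force pairwise comparison is shown above. For large n, the divide-and-conquer algorithm (sort by x, recurse on halves, check the dividing strip) achieves O(n log n).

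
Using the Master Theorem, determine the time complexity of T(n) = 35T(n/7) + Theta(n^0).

Master Theorem for T(n) = 35T(n/7) + O(n^0):

a = 35, b = 7, c = 0
log_b(a) = log_7(35) = 1.8271

Case 1: c = 0 < log_7(35) = 1.8271
T(n) = O(n^(log_7 35))

For T(n) = 35T(n/7) + O(n^0): log_7(35) = 1.8271. This is Case 1 of the Master Theorem (c < log_b(a), work dominated by leaves), giving O(n^(log_7 35)).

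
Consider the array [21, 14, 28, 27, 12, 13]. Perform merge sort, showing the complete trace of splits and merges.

Merge sort trace:

Split: [21, 14, 28, 27, 12, 13] -> [21, 14, 28] and [27, 12, 13]
  Split: [21, 14, 28] -> [21] and [14, 28]
    Split: [14, 28] -> [14] and [28]
    Merge: [14] + [28] -> [14, 28]
  Merge: [21] + [14, 28] -> [14, 21, 28]
  Split: [27, 12, 13] -> [27] and [12, 13]
    Split: [12, 13] -> [12] and [13]
    Merge: [12] + [13] -> [12, 13]
  Merge: [27] + [12, 13] -> [12, 13, 27]
Merge: [14, 21, 28] + [12, 13, 27] -> [12, 13, 14, 21, 27, 28]

Final sorted array: [12, 13, 14, 21, 27, 28]

The merge sort proceeds by recursively splitting the array and merging sorted halves.
After all merges, the sorted array is [12, 13, 14, 21, 27, 28].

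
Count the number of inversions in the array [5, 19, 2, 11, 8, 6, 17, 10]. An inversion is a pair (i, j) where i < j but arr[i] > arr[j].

Finding inversions in [5, 19, 2, 11, 8, 6, 17, 10]:

(0, 2): arr[0]=5 > arr[2]=2
(1, 2): arr[1]=19 > arr[2]=2
(1, 3): arr[1]=19 > arr[3]=11
(1, 4): arr[1]=19 > arr[4]=8
(1, 5): arr[1]=19 > arr[5]=6
(1, 6): arr[1]=19 > arr[6]=17
(1, 7): arr[1]=19 > arr[7]=10
(3, 4): arr[3]=11 > arr[4]=8
(3, 5): arr[3]=11 > arr[5]=6
(3, 7): arr[3]=11 > arr[7]=10
(4, 5): arr[4]=8 > arr[5]=6
(6, 7): arr[6]=17 > arr[7]=10

Total inversions: 12

The array has 12 inversion(s): (0,2), (1,2), (1,3), (1,4), (1,5), (1,6), (1,7), (3,4), (3,5), (3,7), (4,5), (6,7). Each pair (i,j) satisfies i < j and arr[i] > arr[j].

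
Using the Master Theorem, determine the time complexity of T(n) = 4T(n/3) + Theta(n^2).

Master Theorem for T(n) = 4T(n/3) + O(n^2):

a = 4, b = 3, c = 2
log_b(a) = log_3(4) = 1.2619

Case 3: c = 2 > log_3(4) = 1.2619
T(n) = O(n^2) = O(n^2)

For T(n) = 4T(n/3) + O(n^2): log_3(4) = 1.2619. This is Case 3 of the Master Theorem (c > log_b(a), work dominated by root), giving O(n^2).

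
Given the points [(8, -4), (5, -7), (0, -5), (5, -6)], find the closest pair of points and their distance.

Computing all pairwise distances among 4 points:

d((8, -4), (5, -7)) = 4.2426
d((8, -4), (0, -5)) = 8.0623
d((8, -4), (5, -6)) = 3.6056
d((5, -7), (0, -5)) = 5.3852
d((5, -7), (5, -6)) = 1.0 <-- minimum
d((0, -5), (5, -6)) = 5.099

Closest pair: (5, -7) and (5, -6) with distance 1.0

The closest pair is (5, -7) and (5, -6) with Euclidean distance 1.0. For 4 points, brute-force pairwise comparison is shown above. For large n, the divide-and-conquer algorithm (sort by x, recurse on halves, check the dividing strip) achieves O(n log n).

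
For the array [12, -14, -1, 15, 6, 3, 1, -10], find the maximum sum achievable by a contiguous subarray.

Using Kadane's algorithm on [12, -14, -1, 15, 6, 3, 1, -10]:

Scanning through the array:
Position 1 (value -14): max_ending_here = -2, max_so_far = 12
Position 2 (value -1): max_ending_here = -1, max_so_far = 12
Position 3 (value 15): max_ending_here = 15, max_so_far = 15
Position 4 (value 6): max_ending_here = 21, max_so_far = 21
Position 5 (value 3): max_ending_here = 24, max_so_far = 24
Position 6 (value 1): max_ending_here = 25, max_so_far = 25
Position 7 (value -10): max_ending_here = 15, max_so_far = 25

Maximum subarray: [15, 6, 3, 1]
Maximum sum: 25

The maximum subarray is [15, 6, 3, 1] with sum 25. This subarray runs from index 3 to index 6.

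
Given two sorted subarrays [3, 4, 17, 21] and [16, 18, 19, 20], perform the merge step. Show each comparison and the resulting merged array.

Merging process:

Compare 3 vs 16: take 3 from left. Merged: [3]
Compare 4 vs 16: take 4 from left. Merged: [3, 4]
Compare 17 vs 16: take 16 from right. Merged: [3, 4, 16]
Compare 17 vs 18: take 17 from left. Merged: [3, 4, 16, 17]
Compare 21 vs 18: take 18 from right. Merged: [3, 4, 16, 17, 18]
Compare 21 vs 19: take 19 from right. Merged: [3, 4, 16, 17, 18, 19]
Compare 21 vs 20: take 20 from right. Merged: [3, 4, 16, 17, 18, 19, 20]
Append remaining from left: [21]. Merged: [3, 4, 16, 17, 18, 19, 20, 21]

Final merged array: [3, 4, 16, 17, 18, 19, 20, 21]
Total comparisons: 7

The merged array is [3, 4, 16, 17, 18, 19, 20, 21], requiring 7 comparisons. The merge step runs in O(n) time where n is the total number of elements.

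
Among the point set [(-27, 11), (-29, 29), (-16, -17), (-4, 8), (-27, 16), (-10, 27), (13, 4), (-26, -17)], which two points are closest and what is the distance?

Computing all pairwise distances among 8 points:

d((-27, 11), (-29, 29)) = 18.1108
d((-27, 11), (-16, -17)) = 30.0832
d((-27, 11), (-4, 8)) = 23.1948
d((-27, 11), (-27, 16)) = 5.0 <-- minimum
d((-27, 11), (-10, 27)) = 23.3452
d((-27, 11), (13, 4)) = 40.6079
d((-27, 11), (-26, -17)) = 28.0179
d((-29, 29), (-16, -17)) = 47.8017
d((-29, 29), (-4, 8)) = 32.6497
d((-29, 29), (-27, 16)) = 13.1529
d((-29, 29), (-10, 27)) = 19.105
d((-29, 29), (13, 4)) = 48.8774
d((-29, 29), (-26, -17)) = 46.0977
d((-16, -17), (-4, 8)) = 27.7308
d((-16, -17), (-27, 16)) = 34.7851
d((-16, -17), (-10, 27)) = 44.4072
d((-16, -17), (13, 4)) = 35.805
d((-16, -17), (-26, -17)) = 10.0
d((-4, 8), (-27, 16)) = 24.3516
d((-4, 8), (-10, 27)) = 19.9249
d((-4, 8), (13, 4)) = 17.4642
d((-4, 8), (-26, -17)) = 33.3017
d((-27, 16), (-10, 27)) = 20.2485
d((-27, 16), (13, 4)) = 41.7612
d((-27, 16), (-26, -17)) = 33.0151
d((-10, 27), (13, 4)) = 32.5269
d((-10, 27), (-26, -17)) = 46.8188
d((13, 4), (-26, -17)) = 44.2945

Closest pair: (-27, 11) and (-27, 16) with distance 5.0

The closest pair is (-27, 11) and (-27, 16) with Euclidean distance 5.0. For 8 points, brute-force pairwise comparison is shown above. For large n, the divide-and-conquer algorithm (sort by x, recurse on halves, check the dividing strip) achieves O(n log n).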